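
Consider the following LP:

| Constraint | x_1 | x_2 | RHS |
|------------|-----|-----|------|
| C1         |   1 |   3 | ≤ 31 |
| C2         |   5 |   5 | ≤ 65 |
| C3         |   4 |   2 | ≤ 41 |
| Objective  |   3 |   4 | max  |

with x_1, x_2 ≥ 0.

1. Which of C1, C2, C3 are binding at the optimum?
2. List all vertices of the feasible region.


1. C1, C2
2. (0, 0), (10.25, 0), (7.5, 5.5), (4, 9), (0, 10.33)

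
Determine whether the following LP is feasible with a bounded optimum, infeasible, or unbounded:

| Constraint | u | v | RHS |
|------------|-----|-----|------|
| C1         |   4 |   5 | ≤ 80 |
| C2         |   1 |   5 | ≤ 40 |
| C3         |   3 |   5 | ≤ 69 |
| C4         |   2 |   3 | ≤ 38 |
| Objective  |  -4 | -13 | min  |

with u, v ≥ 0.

Feasible with a bounded optimal solution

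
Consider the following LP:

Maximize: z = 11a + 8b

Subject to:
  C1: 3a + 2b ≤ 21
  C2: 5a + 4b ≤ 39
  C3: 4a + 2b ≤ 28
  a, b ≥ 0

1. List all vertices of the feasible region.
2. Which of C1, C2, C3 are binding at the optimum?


1. (0, 0), (7, 0), (3, 6), (0, 9.75)
2. C1, C2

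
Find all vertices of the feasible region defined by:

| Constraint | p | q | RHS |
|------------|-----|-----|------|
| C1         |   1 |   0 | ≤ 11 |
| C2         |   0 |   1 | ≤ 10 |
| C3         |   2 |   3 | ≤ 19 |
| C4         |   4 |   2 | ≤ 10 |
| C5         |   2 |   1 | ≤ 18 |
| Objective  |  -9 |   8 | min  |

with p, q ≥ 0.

(0, 0), (2.5, 0), (0, 5)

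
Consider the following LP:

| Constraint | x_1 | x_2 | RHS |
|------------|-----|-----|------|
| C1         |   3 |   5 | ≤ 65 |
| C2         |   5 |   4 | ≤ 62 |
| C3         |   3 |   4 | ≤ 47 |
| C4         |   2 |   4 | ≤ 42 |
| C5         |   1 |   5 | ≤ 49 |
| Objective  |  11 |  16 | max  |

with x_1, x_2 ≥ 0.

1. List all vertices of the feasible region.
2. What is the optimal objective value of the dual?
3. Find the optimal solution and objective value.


1. (0, 0), (12.4, 0), (7.5, 6.125), (5, 8), (2.333, 9.333), (0, 9.8)
2. 183
3. x_1 = 5, x_2 = 8, z = 183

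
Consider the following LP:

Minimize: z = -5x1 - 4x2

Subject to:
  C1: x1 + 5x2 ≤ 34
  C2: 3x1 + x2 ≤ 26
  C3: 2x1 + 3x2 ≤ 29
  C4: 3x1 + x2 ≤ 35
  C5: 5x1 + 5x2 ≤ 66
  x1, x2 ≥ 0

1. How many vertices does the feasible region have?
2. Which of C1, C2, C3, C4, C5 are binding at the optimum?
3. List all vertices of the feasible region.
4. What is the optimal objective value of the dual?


1. 5
2. C2, C3
3. (0, 0), (8.667, 0), (7, 5), (6.143, 5.571), (0, 6.8)
4. -55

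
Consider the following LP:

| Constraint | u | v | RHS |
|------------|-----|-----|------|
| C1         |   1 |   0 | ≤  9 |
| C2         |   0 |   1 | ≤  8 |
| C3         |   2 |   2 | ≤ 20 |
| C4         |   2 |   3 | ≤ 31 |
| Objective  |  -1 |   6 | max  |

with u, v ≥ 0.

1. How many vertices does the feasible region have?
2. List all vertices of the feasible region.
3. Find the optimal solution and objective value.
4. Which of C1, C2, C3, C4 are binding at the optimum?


1. 5
2. (0, 0), (9, 0), (9, 1), (2, 8), (0, 8)
3. u = 0, v = 8, z = 48
4. C2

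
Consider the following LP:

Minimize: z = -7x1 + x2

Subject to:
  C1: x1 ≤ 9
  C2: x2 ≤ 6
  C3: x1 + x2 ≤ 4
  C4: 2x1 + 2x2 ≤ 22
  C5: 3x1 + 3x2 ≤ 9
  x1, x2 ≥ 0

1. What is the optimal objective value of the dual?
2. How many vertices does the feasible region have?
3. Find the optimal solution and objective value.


1. -21
2. 3
3. x1 = 3, x2 = 0, z = -21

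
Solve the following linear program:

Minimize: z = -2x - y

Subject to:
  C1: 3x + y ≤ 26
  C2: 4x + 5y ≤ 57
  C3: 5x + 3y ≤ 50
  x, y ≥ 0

Evaluate the objective at each vertex of the feasible region:
  z(0, 0) = 0
  z(8.667, 0) = -17.33
  z(7, 5) = -19  ←
  z(6.077, 6.538) = -18.69
  z(0, 11.4) = -11.4
The minimum is at x = 7, y = 5.

x = 7, y = 5, z = -19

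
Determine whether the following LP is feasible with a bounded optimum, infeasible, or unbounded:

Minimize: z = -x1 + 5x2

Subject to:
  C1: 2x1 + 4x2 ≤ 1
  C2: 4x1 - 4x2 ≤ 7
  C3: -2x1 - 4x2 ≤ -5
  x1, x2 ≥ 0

Infeasible (no feasible solution exists)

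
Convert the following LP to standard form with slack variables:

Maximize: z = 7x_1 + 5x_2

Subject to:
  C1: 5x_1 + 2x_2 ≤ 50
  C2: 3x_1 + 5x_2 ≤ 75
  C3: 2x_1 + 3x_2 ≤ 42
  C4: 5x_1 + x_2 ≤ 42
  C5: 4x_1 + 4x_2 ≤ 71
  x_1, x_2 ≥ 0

max z = 7x_1 + 5x_2

s.t.
  5x_1 + 2x_2 + s1 = 50
  3x_1 + 5x_2 + s2 = 75
  2x_1 + 3x_2 + s3 = 42
  5x_1 + x_2 + s4 = 42
  4x_1 + 4x_2 + s5 = 71
  x_1, x_2, s1, s2, s3, s4, s5 ≥ 0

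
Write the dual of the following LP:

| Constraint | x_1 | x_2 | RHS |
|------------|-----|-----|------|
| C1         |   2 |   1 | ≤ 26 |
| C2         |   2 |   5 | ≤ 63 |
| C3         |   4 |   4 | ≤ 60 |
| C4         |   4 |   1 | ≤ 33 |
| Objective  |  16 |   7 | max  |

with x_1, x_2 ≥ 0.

Primal max cᵀx s.t. Ax ≤ b, x ≥ 0  →  Dual min bᵀy s.t. Aᵀy ≥ c, y ≥ 0.

Minimize: z = 26y1 + 63y2 + 60y3 + 33y4

Subject to:
  2y1 + 2y2 + 4y3 + 4y4 ≥ 16
  y1 + 5y2 + 4y3 + y4 ≥ 7
  y1, y2, y3, y4 ≥ 0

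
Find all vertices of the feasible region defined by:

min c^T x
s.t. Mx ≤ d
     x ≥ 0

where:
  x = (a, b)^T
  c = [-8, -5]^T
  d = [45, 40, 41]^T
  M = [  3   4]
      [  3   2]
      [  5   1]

(0, 0), (8.2, 0), (7, 6), (0, 11.25)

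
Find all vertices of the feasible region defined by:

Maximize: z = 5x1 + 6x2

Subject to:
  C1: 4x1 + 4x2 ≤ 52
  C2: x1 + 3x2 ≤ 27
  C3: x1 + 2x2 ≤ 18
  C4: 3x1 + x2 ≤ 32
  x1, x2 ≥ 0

(0, 0), (10.67, 0), (9.5, 3.5), (8, 5), (0, 9)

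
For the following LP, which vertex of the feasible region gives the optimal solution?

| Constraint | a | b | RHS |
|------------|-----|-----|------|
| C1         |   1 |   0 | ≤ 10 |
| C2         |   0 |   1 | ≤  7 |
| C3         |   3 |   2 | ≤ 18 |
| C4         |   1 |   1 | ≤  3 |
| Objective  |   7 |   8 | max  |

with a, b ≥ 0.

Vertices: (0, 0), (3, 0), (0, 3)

Evaluate the objective at each vertex of the feasible region:
  z(0, 0) = 0
  z(3, 0) = 21
  z(0, 3) = 24  ←
The maximum is at a = 0, b = 3.

(0, 3)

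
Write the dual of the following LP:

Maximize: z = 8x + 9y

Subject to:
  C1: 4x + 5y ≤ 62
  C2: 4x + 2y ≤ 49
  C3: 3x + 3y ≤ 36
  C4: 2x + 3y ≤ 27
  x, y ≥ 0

Primal max cᵀx s.t. Ax ≤ b, x ≥ 0  →  Dual min bᵀy s.t. Aᵀy ≥ c, y ≥ 0.

Minimize: z = 62y1 + 49y2 + 36y3 + 27y4

Subject to:
  4y1 + 4y2 + 3y3 + 2y4 ≥ 8
  5y1 + 2y2 + 3y3 + 3y4 ≥ 9
  y1, y2, y3, y4 ≥ 0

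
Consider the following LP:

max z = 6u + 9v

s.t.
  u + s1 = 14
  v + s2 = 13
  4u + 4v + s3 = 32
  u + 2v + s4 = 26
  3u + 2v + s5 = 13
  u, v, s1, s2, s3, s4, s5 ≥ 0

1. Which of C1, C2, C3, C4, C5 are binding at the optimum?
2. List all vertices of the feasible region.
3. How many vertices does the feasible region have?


1. C5
2. (0, 0), (4.333, 0), (0, 6.5)
3. 3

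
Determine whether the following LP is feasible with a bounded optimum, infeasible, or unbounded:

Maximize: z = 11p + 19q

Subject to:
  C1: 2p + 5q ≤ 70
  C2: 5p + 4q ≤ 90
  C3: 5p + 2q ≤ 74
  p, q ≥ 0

Feasible with a bounded optimal solution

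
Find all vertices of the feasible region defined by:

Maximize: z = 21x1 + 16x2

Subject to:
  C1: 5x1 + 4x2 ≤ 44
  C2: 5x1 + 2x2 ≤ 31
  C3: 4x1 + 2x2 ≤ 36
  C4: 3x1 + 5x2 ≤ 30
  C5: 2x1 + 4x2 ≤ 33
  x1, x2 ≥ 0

(0, 0), (6.2, 0), (5, 3), (0, 6)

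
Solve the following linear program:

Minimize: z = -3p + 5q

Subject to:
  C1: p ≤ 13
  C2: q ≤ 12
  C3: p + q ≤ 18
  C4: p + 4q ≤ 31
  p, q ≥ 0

Evaluate the objective at each vertex of the feasible region:
  z(0, 0) = 0
  z(13, 0) = -39  ←
  z(13, 4.5) = -16.5
  z(0, 7.75) = 38.75
The minimum is at p = 13, q = 0.

p = 13, q = 0, z = -39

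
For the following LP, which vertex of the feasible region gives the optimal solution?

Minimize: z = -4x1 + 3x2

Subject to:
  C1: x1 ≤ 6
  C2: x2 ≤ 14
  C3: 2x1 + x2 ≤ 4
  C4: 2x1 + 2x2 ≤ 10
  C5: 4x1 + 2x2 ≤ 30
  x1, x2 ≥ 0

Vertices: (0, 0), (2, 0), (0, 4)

Evaluate the objective at each vertex of the feasible region:
  z(0, 0) = 0
  z(2, 0) = -8  ←
  z(0, 4) = 12
The minimum is at x1 = 2, x2 = 0.

(2, 0)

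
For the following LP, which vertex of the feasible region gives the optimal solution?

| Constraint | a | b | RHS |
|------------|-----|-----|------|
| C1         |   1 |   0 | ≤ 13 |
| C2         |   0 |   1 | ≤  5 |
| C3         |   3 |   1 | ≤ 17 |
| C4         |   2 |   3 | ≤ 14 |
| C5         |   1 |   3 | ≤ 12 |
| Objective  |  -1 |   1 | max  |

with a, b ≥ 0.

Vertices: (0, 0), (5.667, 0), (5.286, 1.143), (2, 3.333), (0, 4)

Evaluate the objective at each vertex of the feasible region:
  z(0, 0) = 0
  z(5.667, 0) = -5.667
  z(5.286, 1.143) = -4.143
  z(2, 3.333) = 1.333
  z(0, 4) = 4  ←
The maximum is at a = 0, b = 4.

(0, 4)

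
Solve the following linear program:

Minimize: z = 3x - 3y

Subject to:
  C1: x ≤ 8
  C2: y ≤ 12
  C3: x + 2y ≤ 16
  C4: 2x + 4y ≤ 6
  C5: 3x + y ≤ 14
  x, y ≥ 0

Evaluate the objective at each vertex of the feasible region:
  z(0, 0) = 0
  z(3, 0) = 9
  z(0, 1.5) = -4.5  ←
The minimum is at x = 0, y = 1.5.

x = 0, y = 1.5, z = -4.5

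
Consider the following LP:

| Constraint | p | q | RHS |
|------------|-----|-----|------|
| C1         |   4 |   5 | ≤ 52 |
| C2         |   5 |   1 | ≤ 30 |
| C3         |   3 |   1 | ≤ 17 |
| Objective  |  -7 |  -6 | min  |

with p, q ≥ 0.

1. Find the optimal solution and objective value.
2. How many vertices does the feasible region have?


1. p = 3, q = 8, z = -69
2. 4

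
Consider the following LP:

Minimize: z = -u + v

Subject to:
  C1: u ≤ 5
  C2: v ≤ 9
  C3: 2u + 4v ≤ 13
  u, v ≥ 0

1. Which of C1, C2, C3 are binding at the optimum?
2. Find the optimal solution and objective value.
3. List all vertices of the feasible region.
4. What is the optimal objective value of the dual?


1. C1
2. u = 5, v = 0, z = -5
3. (0, 0), (5, 0), (5, 0.75), (0, 3.25)
4. -5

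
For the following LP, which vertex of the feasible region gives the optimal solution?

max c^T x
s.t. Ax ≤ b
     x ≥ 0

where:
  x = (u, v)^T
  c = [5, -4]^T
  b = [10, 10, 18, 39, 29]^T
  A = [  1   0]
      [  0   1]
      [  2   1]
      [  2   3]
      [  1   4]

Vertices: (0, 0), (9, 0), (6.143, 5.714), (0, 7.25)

Evaluate the objective at each vertex of the feasible region:
  z(0, 0) = 0
  z(9, 0) = 45  ←
  z(6.143, 5.714) = 7.857
  z(0, 7.25) = -29
The maximum is at u = 9, v = 0.

(9, 0)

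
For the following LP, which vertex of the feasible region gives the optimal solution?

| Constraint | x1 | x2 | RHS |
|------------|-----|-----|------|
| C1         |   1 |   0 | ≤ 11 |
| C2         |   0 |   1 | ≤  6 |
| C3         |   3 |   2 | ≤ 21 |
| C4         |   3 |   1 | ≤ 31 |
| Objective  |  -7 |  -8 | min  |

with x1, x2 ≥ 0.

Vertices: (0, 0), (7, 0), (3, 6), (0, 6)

Evaluate the objective at each vertex of the feasible region:
  z(0, 0) = 0
  z(7, 0) = -49
  z(3, 6) = -69  ←
  z(0, 6) = -48
The minimum is at x1 = 3, x2 = 6.

(3, 6)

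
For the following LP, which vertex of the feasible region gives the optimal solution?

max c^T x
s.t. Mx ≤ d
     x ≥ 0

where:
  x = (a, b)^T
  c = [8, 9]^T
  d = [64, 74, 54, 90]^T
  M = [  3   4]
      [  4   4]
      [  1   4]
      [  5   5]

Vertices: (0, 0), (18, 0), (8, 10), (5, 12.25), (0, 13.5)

Evaluate the objective at each vertex of the feasible region:
  z(0, 0) = 0
  z(18, 0) = 144
  z(8, 10) = 154  ←
  z(5, 12.25) = 150.2
  z(0, 13.5) = 121.5
The maximum is at a = 8, b = 10.

(8, 10)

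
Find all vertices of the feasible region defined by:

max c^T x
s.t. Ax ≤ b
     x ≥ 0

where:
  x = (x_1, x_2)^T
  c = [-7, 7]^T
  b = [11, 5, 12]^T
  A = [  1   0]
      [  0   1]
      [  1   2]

(0, 0), (11, 0), (11, 0.5), (2, 5), (0, 5)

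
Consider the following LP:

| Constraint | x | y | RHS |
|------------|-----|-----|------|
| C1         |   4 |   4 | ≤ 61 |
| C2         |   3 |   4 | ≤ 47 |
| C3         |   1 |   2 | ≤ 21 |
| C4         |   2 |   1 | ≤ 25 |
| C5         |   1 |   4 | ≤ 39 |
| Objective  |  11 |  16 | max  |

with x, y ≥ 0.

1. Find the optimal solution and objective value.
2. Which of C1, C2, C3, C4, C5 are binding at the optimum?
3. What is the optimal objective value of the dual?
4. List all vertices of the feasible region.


1. x = 5, y = 8, z = 183
2. C2, C3
3. 183
4. (0, 0), (12.5, 0), (10.6, 3.8), (5, 8), (3, 9), (0, 9.75)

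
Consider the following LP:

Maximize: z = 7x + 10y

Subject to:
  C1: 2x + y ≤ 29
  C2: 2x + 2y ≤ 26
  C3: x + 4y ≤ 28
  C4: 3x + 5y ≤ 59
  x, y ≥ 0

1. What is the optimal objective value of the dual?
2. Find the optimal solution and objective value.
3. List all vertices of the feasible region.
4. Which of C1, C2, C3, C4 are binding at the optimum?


1. 106
2. x = 8, y = 5, z = 106
3. (0, 0), (13, 0), (8, 5), (0, 7)
4. C2, C3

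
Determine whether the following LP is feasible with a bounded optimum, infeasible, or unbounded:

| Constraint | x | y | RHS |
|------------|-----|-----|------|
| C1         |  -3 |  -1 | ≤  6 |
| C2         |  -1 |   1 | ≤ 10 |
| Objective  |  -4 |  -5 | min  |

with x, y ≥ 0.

Unbounded (objective can decrease without bound)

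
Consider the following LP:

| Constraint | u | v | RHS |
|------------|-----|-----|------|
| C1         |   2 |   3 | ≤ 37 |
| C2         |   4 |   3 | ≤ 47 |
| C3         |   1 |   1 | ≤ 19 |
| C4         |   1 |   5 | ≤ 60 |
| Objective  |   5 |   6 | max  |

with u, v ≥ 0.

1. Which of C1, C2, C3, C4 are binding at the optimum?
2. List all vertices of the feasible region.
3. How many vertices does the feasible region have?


1. C1, C2
2. (0, 0), (11.75, 0), (5, 9), (0.7143, 11.86), (0, 12)
3. 5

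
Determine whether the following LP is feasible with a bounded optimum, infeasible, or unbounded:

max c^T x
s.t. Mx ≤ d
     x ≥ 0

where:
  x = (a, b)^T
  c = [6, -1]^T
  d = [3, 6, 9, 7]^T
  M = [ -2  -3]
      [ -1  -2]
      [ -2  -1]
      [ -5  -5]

Unbounded (objective can increase without bound)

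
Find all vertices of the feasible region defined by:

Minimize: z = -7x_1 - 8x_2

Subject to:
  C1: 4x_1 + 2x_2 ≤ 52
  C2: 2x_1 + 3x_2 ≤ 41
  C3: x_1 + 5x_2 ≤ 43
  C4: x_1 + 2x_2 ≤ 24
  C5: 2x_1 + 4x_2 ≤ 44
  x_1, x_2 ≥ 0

(0, 0), (13, 0), (10, 6), (8, 7), (0, 8.6)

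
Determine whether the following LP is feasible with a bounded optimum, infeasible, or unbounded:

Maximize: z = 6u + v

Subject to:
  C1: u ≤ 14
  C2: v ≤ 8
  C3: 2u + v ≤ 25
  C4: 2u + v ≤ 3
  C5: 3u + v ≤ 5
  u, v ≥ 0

Feasible with a bounded optimal solution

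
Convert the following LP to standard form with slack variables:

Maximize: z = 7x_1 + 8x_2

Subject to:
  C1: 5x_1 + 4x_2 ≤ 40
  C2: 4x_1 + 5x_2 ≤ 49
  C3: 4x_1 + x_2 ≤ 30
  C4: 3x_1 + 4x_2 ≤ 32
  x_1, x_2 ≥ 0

max z = 7x_1 + 8x_2

s.t.
  5x_1 + 4x_2 + s1 = 40
  4x_1 + 5x_2 + s2 = 49
  4x_1 + x_2 + s3 = 30
  3x_1 + 4x_2 + s4 = 32
  x_1, x_2, s1, s2, s3, s4 ≥ 0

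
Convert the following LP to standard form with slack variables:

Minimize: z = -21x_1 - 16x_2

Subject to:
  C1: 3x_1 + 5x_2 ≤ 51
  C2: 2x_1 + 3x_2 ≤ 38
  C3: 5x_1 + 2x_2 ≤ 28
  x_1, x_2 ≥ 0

min z = -21x_1 - 16x_2

s.t.
  3x_1 + 5x_2 + s1 = 51
  2x_1 + 3x_2 + s2 = 38
  5x_1 + 2x_2 + s3 = 28
  x_1, x_2, s1, s2, s3 ≥ 0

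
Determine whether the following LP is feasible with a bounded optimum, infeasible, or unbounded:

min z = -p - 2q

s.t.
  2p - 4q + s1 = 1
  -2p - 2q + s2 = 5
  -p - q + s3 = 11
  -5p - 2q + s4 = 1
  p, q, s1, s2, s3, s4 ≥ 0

Unbounded (objective can decrease without bound)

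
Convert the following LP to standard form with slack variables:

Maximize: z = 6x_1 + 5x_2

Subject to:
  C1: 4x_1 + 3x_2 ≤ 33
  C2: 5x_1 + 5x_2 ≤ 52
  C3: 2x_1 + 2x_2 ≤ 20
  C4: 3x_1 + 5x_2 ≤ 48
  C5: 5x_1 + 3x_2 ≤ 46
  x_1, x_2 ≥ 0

max z = 6x_1 + 5x_2

s.t.
  4x_1 + 3x_2 + s1 = 33
  5x_1 + 5x_2 + s2 = 52
  2x_1 + 2x_2 + s3 = 20
  3x_1 + 5x_2 + s4 = 48
  5x_1 + 3x_2 + s5 = 46
  x_1, x_2, s1, s2, s3, s4, s5 ≥ 0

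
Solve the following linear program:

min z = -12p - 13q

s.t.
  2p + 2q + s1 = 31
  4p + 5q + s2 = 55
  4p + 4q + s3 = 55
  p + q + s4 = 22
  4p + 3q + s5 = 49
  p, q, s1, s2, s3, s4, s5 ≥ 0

Evaluate the objective at each vertex of the feasible region:
  z(0, 0) = 0
  z(12.25, 0) = -147
  z(10, 3) = -159  ←
  z(0, 11) = -143
The minimum is at p = 10, q = 3.

p = 10, q = 3, z = -159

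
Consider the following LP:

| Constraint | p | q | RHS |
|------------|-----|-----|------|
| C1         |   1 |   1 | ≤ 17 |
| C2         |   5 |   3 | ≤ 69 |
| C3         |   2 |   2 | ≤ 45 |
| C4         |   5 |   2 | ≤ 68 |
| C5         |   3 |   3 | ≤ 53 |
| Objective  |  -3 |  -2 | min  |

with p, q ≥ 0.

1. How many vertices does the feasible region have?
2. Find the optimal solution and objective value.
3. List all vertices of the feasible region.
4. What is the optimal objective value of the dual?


1. 5
2. p = 9, q = 8, z = -43
3. (0, 0), (13.6, 0), (13.2, 1), (9, 8), (0, 17)
4. -43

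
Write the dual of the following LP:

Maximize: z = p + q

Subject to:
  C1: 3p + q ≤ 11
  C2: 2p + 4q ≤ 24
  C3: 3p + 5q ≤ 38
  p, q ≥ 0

Primal max cᵀx s.t. Ax ≤ b, x ≥ 0  →  Dual min bᵀy s.t. Aᵀy ≥ c, y ≥ 0.

Minimize: z = 11y1 + 24y2 + 38y3

Subject to:
  3y1 + 2y2 + 3y3 ≥ 1
  y1 + 4y2 + 5y3 ≥ 1
  y1, y2, y3 ≥ 0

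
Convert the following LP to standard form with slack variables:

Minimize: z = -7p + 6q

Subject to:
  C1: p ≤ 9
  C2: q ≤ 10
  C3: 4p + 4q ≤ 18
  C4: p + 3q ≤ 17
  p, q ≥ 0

min z = -7p + 6q

s.t.
  p + s1 = 9
  q + s2 = 10
  4p + 4q + s3 = 18
  p + 3q + s4 = 17
  p, q, s1, s2, s3, s4 ≥ 0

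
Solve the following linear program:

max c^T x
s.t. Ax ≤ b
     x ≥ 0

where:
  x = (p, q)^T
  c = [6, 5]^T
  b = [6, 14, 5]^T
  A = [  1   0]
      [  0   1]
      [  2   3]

Evaluate the objective at each vertex of the feasible region:
  z(0, 0) = 0
  z(2.5, 0) = 15  ←
  z(0, 1.667) = 8.333
The maximum is at p = 2.5, q = 0.

p = 2.5, q = 0, z = 15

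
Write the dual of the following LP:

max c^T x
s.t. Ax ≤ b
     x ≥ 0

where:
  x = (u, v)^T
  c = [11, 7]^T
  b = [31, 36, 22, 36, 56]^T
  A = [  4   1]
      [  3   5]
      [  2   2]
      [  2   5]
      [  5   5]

Primal max cᵀx s.t. Ax ≤ b, x ≥ 0  →  Dual min bᵀy s.t. Aᵀy ≥ c, y ≥ 0.

Minimize: z = 31y1 + 36y2 + 22y3 + 36y4 + 56y5

Subject to:
  4y1 + 3y2 + 2y3 + 2y4 + 5y5 ≥ 11
  y1 + 5y2 + 2y3 + 5y4 + 5y5 ≥ 7
  y1, y2, y3, y4, y5 ≥ 0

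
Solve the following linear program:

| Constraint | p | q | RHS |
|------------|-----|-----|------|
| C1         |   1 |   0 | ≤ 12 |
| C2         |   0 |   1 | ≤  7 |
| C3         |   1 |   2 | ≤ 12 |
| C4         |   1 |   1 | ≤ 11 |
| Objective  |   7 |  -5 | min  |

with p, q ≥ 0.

Evaluate the objective at each vertex of the feasible region:
  z(0, 0) = 0
  z(11, 0) = 77
  z(10, 1) = 65
  z(0, 6) = -30  ←
The minimum is at p = 0, q = 6.

p = 0, q = 6, z = -30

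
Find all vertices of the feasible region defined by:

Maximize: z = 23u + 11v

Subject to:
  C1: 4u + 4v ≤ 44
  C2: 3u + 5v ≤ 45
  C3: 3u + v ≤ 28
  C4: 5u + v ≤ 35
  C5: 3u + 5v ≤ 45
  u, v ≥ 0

(0, 0), (7, 0), (6, 5), (5, 6), (0, 9)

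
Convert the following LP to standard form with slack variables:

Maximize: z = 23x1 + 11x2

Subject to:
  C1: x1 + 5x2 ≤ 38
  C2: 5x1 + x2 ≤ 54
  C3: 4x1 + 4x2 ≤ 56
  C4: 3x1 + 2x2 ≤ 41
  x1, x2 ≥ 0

max z = 23x1 + 11x2

s.t.
  x1 + 5x2 + s1 = 38
  5x1 + x2 + s2 = 54
  4x1 + 4x2 + s3 = 56
  3x1 + 2x2 + s4 = 41
  x1, x2, s1, s2, s3, s4 ≥ 0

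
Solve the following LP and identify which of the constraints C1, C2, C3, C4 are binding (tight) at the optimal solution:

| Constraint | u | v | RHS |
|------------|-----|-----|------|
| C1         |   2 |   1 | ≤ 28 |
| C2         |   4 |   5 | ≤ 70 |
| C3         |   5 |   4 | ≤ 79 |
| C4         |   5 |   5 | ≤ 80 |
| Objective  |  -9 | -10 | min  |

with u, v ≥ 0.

At u = 10, v = 6, compute slack b - a·x for each constraint:
  C1: 28 − 26 = 2  (slack)
  C2: 70 − 70 = 0  (binding)
  C3: 79 − 74 = 5  (slack)
  C4: 80 − 80 = 0  (binding)

Optimal: u = 10, v = 6
Binding: C2, C4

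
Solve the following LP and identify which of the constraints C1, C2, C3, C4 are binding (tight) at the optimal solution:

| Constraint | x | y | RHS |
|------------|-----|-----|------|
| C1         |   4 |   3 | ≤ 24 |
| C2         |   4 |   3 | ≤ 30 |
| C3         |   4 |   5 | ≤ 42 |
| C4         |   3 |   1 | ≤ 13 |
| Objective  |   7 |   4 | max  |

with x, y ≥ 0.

At x = 3, y = 4, compute slack b - a·x for each constraint:
  C1: 24 − 24 = 0  (binding)
  C2: 30 − 24 = 6  (slack)
  C3: 42 − 32 = 10  (slack)
  C4: 13 − 13 = 0  (binding)

Optimal: x = 3, y = 4
Binding: C1, C4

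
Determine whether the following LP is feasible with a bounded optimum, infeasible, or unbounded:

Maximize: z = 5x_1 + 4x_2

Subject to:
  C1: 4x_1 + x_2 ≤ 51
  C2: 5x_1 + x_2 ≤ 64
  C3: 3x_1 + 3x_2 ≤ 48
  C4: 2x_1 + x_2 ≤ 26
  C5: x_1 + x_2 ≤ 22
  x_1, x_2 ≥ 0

Feasible with a bounded optimal solution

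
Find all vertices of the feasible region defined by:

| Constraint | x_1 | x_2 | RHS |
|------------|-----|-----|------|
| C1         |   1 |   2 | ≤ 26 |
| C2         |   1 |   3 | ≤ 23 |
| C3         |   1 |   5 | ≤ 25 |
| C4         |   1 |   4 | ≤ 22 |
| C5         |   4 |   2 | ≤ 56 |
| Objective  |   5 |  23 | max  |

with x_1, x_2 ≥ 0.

(0, 0), (14, 0), (12.86, 2.286), (10, 3), (0, 5)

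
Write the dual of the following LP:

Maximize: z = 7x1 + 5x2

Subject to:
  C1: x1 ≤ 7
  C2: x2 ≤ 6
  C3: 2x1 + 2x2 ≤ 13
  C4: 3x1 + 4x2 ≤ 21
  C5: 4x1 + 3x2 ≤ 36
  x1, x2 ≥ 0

Primal max cᵀx s.t. Ax ≤ b, x ≥ 0  →  Dual min bᵀy s.t. Aᵀy ≥ c, y ≥ 0.

Minimize: z = 7y1 + 6y2 + 13y3 + 21y4 + 36y5

Subject to:
  y1 + 2y3 + 3y4 + 4y5 ≥ 7
  y2 + 2y3 + 4y4 + 3y5 ≥ 5
  y1, y2, y3, y4, y5 ≥ 0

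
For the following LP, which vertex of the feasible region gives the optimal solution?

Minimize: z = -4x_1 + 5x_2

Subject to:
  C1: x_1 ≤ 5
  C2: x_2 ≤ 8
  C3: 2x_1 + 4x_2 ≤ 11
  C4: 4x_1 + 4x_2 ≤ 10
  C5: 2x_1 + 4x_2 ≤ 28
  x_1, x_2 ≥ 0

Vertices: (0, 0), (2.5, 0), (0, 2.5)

Evaluate the objective at each vertex of the feasible region:
  z(0, 0) = 0
  z(2.5, 0) = -10  ←
  z(0, 2.5) = 12.5
The minimum is at x_1 = 2.5, x_2 = 0.

(2.5, 0)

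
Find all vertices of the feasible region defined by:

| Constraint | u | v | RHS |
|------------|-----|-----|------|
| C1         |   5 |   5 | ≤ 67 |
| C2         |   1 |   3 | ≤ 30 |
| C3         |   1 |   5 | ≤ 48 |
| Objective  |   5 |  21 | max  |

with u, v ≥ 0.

(0, 0), (13.4, 0), (5.1, 8.3), (3, 9), (0, 9.6)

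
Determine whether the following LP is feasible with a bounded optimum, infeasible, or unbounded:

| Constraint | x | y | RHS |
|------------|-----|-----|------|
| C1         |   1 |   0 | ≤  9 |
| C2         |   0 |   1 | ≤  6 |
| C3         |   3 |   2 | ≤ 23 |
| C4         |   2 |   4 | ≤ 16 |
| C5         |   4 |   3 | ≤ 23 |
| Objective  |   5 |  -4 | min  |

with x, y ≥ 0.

Feasible with a bounded optimal solution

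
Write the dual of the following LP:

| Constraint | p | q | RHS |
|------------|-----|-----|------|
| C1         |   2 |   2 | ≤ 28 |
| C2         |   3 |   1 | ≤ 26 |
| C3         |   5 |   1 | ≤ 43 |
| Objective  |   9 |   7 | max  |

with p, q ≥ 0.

Primal max cᵀx s.t. Ax ≤ b, x ≥ 0  →  Dual min bᵀy s.t. Aᵀy ≥ c, y ≥ 0.

Minimize: z = 28y1 + 26y2 + 43y3

Subject to:
  2y1 + 3y2 + 5y3 ≥ 9
  2y1 + y2 + y3 ≥ 7
  y1, y2, y3 ≥ 0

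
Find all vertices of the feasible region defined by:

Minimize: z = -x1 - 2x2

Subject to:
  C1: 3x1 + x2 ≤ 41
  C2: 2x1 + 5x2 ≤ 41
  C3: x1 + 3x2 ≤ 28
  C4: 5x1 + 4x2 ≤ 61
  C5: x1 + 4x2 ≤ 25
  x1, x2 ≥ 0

(0, 0), (12.2, 0), (9, 4), (0, 6.25)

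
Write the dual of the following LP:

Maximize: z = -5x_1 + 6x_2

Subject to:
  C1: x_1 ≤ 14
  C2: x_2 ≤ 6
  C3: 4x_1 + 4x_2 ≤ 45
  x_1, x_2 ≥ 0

Primal max cᵀx s.t. Ax ≤ b, x ≥ 0  →  Dual min bᵀy s.t. Aᵀy ≥ c, y ≥ 0.

Minimize: z = 14y1 + 6y2 + 45y3

Subject to:
  y1 + 4y3 ≥ -5
  y2 + 4y3 ≥ 6
  y1, y2, y3 ≥ 0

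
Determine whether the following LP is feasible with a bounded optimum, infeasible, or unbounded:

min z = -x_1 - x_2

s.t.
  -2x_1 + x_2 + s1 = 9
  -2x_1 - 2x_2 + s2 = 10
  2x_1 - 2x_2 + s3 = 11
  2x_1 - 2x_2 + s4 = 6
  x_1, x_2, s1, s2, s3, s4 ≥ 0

Unbounded (objective can decrease without bound)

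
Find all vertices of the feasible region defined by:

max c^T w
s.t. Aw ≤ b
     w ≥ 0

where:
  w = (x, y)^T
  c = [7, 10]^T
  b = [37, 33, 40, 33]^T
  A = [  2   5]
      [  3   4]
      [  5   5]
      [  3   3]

(0, 0), (8, 0), (1, 7), (0, 7.4)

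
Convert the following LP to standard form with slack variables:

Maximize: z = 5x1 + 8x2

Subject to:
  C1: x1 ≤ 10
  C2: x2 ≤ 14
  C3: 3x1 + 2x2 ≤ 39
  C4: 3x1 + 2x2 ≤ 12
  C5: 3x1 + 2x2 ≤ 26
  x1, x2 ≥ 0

max z = 5x1 + 8x2

s.t.
  x1 + s1 = 10
  x2 + s2 = 14
  3x1 + 2x2 + s3 = 39
  3x1 + 2x2 + s4 = 12
  3x1 + 2x2 + s5 = 26
  x1, x2, s1, s2, s3, s4, s5 ≥ 0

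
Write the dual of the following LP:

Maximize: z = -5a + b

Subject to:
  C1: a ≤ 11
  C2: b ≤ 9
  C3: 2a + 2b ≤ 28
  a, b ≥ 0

Primal max cᵀx s.t. Ax ≤ b, x ≥ 0  →  Dual min bᵀy s.t. Aᵀy ≥ c, y ≥ 0.

Minimize: z = 11y1 + 9y2 + 28y3

Subject to:
  y1 + 2y3 ≥ -5
  y2 + 2y3 ≥ 1
  y1, y2, y3 ≥ 0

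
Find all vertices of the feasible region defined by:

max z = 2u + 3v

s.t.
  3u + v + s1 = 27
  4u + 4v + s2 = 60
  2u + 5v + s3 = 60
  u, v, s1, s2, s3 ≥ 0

(0, 0), (9, 0), (6, 9), (5, 10), (0, 12)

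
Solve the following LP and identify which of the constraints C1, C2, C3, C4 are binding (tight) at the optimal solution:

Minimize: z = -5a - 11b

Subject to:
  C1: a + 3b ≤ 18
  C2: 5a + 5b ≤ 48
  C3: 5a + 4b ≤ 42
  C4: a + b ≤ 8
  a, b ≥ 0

At a = 3, b = 5, compute slack b - a·x for each constraint:
  C1: 18 − 18 = 0  (binding)
  C2: 48 − 40 = 8  (slack)
  C3: 42 − 35 = 7  (slack)
  C4: 8 − 8 = 0  (binding)

Optimal: a = 3, b = 5
Binding: C1, C4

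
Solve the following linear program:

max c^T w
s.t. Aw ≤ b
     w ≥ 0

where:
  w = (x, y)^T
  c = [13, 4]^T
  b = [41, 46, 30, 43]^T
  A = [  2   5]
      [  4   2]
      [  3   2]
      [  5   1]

Evaluate the objective at each vertex of the feasible region:
  z(0, 0) = 0
  z(8.6, 0) = 111.8
  z(8, 3) = 116  ←
  z(6.182, 5.727) = 103.3
  z(0, 8.2) = 32.8
The maximum is at x = 8, y = 3.

x = 8, y = 3, z = 116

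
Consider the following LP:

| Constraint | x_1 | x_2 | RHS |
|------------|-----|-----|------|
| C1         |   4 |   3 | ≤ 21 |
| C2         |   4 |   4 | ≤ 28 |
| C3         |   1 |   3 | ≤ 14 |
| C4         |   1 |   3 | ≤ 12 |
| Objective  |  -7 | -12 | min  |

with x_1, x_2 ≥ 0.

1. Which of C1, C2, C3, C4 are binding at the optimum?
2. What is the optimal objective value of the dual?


1. C1, C4
2. -57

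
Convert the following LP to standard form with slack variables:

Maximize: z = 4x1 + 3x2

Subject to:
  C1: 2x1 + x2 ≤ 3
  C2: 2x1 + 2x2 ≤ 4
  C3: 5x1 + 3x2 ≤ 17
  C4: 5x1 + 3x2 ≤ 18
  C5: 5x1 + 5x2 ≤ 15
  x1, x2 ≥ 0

max z = 4x1 + 3x2

s.t.
  2x1 + x2 + s1 = 3
  2x1 + 2x2 + s2 = 4
  5x1 + 3x2 + s3 = 17
  5x1 + 3x2 + s4 = 18
  5x1 + 5x2 + s5 = 15
  x1, x2, s1, s2, s3, s4, s5 ≥ 0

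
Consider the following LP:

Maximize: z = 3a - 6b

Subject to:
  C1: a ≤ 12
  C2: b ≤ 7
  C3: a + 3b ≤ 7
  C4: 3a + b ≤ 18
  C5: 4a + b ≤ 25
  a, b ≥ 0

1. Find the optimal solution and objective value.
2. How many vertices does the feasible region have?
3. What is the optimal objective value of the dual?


1. a = 6, b = 0, z = 18
2. 4
3. 18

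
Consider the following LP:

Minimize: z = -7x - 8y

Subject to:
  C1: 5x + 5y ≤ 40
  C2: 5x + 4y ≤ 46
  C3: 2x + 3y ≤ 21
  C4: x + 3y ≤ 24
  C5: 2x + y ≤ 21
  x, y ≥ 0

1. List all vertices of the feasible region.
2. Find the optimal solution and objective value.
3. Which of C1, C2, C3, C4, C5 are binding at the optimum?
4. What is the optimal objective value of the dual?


1. (0, 0), (8, 0), (3, 5), (0, 7)
2. x = 3, y = 5, z = -61
3. C1, C3
4. -61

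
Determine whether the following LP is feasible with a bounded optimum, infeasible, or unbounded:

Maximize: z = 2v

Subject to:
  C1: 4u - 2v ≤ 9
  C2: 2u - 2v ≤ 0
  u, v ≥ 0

Unbounded (objective can increase without bound)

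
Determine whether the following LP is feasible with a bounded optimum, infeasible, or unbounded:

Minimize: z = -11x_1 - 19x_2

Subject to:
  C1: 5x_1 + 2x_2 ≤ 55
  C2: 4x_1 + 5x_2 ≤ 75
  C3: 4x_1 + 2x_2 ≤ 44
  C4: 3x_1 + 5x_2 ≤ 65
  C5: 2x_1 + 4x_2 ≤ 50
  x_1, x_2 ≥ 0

Feasible with a bounded optimal solution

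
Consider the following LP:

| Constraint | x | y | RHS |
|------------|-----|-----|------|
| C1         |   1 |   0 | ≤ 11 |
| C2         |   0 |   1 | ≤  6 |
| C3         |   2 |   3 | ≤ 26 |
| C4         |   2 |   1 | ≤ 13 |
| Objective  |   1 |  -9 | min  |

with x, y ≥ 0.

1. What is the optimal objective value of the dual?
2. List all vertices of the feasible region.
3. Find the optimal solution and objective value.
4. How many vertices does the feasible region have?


1. -54
2. (0, 0), (6.5, 0), (3.5, 6), (0, 6)
3. x = 0, y = 6, z = -54
4. 4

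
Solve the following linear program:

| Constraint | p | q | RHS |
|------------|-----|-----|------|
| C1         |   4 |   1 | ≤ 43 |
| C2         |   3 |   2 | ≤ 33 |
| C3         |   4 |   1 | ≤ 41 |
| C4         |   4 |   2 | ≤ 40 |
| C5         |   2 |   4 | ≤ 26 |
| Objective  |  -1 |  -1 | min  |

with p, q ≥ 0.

Evaluate the objective at each vertex of the feasible region:
  z(0, 0) = 0
  z(10, 0) = -10
  z(9, 2) = -11  ←
  z(0, 6.5) = -6.5
The minimum is at p = 9, q = 2.

p = 9, q = 2, z = -11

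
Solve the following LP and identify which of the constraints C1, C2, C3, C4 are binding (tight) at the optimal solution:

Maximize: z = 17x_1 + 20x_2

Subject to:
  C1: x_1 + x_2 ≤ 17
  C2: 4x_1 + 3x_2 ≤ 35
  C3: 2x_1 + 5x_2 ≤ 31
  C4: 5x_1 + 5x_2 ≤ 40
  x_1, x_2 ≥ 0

At x_1 = 3, x_2 = 5, compute slack b - a·x for each constraint:
  C1: 17 − 8 = 9  (slack)
  C2: 35 − 27 = 8  (slack)
  C3: 31 − 31 = 0  (binding)
  C4: 40 − 40 = 0  (binding)

Optimal: x_1 = 3, x_2 = 5
Binding: C3, C4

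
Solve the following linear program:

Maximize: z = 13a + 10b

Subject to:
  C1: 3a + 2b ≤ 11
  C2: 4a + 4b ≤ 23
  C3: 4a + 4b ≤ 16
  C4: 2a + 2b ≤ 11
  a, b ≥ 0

Evaluate the objective at each vertex of the feasible region:
  z(0, 0) = 0
  z(3.667, 0) = 47.67
  z(3, 1) = 49  ←
  z(0, 4) = 40
The maximum is at a = 3, b = 1.

a = 3, b = 1, z = 49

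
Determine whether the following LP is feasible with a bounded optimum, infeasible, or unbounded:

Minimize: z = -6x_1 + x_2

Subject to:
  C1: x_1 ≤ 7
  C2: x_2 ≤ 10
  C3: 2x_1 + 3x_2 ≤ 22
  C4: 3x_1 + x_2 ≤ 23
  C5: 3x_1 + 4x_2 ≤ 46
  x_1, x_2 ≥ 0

Feasible with a bounded optimal solution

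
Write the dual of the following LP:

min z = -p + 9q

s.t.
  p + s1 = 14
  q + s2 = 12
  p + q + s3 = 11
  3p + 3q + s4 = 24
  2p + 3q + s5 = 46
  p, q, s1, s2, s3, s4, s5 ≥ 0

Primal min cᵀx s.t. Ax ≤ b, x ≥ 0  →  Dual max −bᵀy s.t. Aᵀy ≥ −c, y ≥ 0.

Maximize: z = -14y1 - 12y2 - 11y3 - 24y4 - 46y5

Subject to:
  y1 + y3 + 3y4 + 2y5 ≥ 1
  y2 + y3 + 3y4 + 3y5 ≥ -9
  y1, y2, y3, y4, y5 ≥ 0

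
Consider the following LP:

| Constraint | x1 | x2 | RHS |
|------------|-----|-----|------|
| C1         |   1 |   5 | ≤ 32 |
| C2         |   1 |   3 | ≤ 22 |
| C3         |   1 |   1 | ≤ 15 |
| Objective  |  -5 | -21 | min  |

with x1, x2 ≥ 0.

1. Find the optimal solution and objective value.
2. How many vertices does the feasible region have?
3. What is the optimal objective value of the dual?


1. x1 = 7, x2 = 5, z = -140
2. 5
3. -140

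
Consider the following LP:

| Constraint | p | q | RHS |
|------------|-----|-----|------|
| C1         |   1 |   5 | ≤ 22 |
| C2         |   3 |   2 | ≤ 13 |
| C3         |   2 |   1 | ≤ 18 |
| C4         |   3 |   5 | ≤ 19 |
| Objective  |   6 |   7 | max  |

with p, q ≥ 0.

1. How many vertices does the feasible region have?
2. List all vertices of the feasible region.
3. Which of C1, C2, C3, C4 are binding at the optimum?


1. 4
2. (0, 0), (4.333, 0), (3, 2), (0, 3.8)
3. C2, C4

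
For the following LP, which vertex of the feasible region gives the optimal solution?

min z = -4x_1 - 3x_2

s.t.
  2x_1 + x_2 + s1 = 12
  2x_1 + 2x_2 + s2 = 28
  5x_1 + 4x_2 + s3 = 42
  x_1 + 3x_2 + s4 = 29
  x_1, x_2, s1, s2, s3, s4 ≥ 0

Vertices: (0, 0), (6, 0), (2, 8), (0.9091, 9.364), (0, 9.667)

Evaluate the objective at each vertex of the feasible region:
  z(0, 0) = 0
  z(6, 0) = -24
  z(2, 8) = -32  ←
  z(0.9091, 9.364) = -31.73
  z(0, 9.667) = -29
The minimum is at x_1 = 2, x_2 = 8.

(2, 8)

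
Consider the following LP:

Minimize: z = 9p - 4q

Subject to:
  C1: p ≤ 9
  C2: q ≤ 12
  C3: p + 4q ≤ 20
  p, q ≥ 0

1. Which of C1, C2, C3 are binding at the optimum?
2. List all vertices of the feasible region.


1. C3
2. (0, 0), (9, 0), (9, 2.75), (0, 5)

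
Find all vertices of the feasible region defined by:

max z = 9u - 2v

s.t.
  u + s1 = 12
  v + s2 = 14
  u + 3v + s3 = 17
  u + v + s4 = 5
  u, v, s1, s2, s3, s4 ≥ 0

(0, 0), (5, 0), (0, 5)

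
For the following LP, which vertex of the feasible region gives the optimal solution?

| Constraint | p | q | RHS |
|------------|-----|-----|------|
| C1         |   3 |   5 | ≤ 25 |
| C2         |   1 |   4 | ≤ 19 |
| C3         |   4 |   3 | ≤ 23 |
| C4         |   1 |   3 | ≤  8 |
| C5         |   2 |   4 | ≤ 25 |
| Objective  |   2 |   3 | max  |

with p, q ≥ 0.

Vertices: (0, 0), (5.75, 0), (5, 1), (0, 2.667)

Evaluate the objective at each vertex of the feasible region:
  z(0, 0) = 0
  z(5.75, 0) = 11.5
  z(5, 1) = 13  ←
  z(0, 2.667) = 8
The maximum is at p = 5, q = 1.

(5, 1)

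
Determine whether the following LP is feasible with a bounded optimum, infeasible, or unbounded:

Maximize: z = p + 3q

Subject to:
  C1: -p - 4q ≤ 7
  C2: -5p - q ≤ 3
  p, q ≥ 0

Unbounded (objective can increase without bound)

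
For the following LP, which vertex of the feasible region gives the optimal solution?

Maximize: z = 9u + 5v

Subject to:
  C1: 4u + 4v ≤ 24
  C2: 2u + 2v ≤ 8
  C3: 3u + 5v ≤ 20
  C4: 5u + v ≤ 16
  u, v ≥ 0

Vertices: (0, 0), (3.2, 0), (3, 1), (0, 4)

Evaluate the objective at each vertex of the feasible region:
  z(0, 0) = 0
  z(3.2, 0) = 28.8
  z(3, 1) = 32  ←
  z(0, 4) = 20
The maximum is at u = 3, v = 1.

(3, 1)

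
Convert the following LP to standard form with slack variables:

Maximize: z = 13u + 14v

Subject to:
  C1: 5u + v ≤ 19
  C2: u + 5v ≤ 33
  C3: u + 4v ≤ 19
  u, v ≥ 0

max z = 13u + 14v

s.t.
  5u + v + s1 = 19
  u + 5v + s2 = 33
  u + 4v + s3 = 19
  u, v, s1, s2, s3 ≥ 0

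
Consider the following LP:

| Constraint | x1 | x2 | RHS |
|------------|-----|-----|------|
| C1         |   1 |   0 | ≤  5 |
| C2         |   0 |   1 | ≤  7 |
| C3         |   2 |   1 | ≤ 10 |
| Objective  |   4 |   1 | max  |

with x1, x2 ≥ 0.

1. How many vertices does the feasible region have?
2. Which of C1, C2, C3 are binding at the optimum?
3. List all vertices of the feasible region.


1. 4
2. C1, C3
3. (0, 0), (5, 0), (1.5, 7), (0, 7)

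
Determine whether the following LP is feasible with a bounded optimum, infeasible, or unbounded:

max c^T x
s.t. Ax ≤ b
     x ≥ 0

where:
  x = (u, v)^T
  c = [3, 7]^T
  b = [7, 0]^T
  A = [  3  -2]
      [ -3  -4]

Unbounded (objective can increase without bound)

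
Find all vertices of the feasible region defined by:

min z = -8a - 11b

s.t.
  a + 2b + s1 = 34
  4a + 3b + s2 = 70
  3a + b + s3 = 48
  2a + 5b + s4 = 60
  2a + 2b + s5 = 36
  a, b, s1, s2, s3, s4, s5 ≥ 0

(0, 0), (16, 0), (15, 3), (10, 8), (0, 12)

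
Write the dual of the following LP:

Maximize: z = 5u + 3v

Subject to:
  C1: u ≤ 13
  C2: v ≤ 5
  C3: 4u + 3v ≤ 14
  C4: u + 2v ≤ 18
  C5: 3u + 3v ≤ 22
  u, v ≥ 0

Primal max cᵀx s.t. Ax ≤ b, x ≥ 0  →  Dual min bᵀy s.t. Aᵀy ≥ c, y ≥ 0.

Minimize: z = 13y1 + 5y2 + 14y3 + 18y4 + 22y5

Subject to:
  y1 + 4y3 + y4 + 3y5 ≥ 5
  y2 + 3y3 + 2y4 + 3y5 ≥ 3
  y1, y2, y3, y4, y5 ≥ 0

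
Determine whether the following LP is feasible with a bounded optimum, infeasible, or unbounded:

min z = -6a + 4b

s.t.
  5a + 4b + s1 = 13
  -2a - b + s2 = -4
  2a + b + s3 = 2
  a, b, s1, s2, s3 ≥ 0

Infeasible (no feasible solution exists)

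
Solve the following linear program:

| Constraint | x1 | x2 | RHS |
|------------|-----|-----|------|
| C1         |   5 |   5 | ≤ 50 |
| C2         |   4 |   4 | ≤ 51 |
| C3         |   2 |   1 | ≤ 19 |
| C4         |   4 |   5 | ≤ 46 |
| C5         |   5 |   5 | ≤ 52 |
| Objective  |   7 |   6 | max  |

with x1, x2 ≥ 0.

Evaluate the objective at each vertex of the feasible region:
  z(0, 0) = 0
  z(9.5, 0) = 66.5
  z(9, 1) = 69  ←
  z(4, 6) = 64
  z(0, 9.2) = 55.2
The maximum is at x1 = 9, x2 = 1.

x1 = 9, x2 = 1, z = 69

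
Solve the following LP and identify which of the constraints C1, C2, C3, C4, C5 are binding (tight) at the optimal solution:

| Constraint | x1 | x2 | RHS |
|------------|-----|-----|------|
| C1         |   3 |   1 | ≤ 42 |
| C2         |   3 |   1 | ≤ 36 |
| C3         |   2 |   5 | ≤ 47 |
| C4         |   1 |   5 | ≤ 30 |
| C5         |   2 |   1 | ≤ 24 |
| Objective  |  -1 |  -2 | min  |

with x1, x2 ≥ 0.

At x1 = 10, x2 = 4, compute slack b - a·x for each constraint:
  C1: 42 − 34 = 8  (slack)
  C2: 36 − 34 = 2  (slack)
  C3: 47 − 40 = 7  (slack)
  C4: 30 − 30 = 0  (binding)
  C5: 24 − 24 = 0  (binding)

Optimal: x1 = 10, x2 = 4
Binding: C4, C5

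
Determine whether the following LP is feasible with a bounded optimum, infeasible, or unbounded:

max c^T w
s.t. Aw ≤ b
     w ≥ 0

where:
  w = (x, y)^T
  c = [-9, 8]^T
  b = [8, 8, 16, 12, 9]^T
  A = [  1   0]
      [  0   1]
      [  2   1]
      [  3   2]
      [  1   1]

Feasible with a bounded optimal solution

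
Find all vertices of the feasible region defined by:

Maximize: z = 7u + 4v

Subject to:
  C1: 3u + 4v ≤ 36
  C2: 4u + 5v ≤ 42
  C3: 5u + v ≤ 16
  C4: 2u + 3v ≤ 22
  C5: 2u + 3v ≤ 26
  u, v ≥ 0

(0, 0), (3.2, 0), (2, 6), (0, 7.333)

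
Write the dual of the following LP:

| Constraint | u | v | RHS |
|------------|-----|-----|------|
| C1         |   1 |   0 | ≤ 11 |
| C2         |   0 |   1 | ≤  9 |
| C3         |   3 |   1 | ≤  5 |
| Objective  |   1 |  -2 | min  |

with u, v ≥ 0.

Primal min cᵀx s.t. Ax ≤ b, x ≥ 0  →  Dual max −bᵀy s.t. Aᵀy ≥ −c, y ≥ 0.

Maximize: z = -11y1 - 9y2 - 5y3

Subject to:
  y1 + 3y3 ≥ -1
  y2 + y3 ≥ 2
  y1, y2, y3 ≥ 0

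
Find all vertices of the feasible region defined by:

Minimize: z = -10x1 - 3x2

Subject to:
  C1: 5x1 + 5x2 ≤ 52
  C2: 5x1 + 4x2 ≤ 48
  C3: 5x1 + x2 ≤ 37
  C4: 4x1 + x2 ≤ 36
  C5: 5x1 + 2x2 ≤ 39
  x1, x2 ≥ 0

(0, 0), (7.4, 0), (7, 2), (6.067, 4.333), (0, 10.4)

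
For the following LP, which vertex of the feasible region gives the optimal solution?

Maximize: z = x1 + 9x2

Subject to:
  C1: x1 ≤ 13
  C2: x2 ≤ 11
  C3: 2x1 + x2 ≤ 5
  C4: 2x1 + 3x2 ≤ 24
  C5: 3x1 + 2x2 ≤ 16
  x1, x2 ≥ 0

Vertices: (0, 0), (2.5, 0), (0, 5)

Evaluate the objective at each vertex of the feasible region:
  z(0, 0) = 0
  z(2.5, 0) = 2.5
  z(0, 5) = 45  ←
The maximum is at x1 = 0, x2 = 5.

(0, 5)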